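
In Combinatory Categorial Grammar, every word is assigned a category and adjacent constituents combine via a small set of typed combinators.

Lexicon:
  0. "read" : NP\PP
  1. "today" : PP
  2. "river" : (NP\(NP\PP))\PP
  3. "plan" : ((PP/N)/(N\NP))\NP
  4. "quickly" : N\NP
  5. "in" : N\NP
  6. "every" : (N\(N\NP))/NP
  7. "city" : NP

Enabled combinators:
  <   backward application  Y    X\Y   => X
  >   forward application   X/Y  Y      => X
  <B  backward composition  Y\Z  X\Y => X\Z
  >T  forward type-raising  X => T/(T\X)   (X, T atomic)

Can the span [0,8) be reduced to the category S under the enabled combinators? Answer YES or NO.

NO

NP\PP PP (NP\(NP\PP))\PP ((PP/N)/(N\NP))\NP N\NP N\NP (N\(N\NP))/NP NP
CKY chart[0,8] = {N/(N\PP), NP/(NP\PP), PP, PP/(PP\PP), S/(S\PP)}; S ∉ chart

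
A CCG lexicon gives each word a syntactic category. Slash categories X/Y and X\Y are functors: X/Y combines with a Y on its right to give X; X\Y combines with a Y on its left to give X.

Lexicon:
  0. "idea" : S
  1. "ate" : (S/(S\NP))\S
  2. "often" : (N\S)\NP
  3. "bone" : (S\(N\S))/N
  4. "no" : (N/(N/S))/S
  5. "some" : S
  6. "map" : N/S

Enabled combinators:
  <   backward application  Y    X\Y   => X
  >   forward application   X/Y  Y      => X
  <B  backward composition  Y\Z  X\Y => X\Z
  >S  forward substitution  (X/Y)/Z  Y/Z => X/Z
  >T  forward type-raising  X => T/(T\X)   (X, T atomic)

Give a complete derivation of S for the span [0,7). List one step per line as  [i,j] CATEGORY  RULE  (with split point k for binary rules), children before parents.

[0,7] S   >
  [0,2] S/(S\NP)   <
    [0,1] "idea" : S
    [1,2] "ate" : (S/(S\NP))\S
  [2,7] S\NP   <B
    [2,3] "often" : (N\S)\NP
    [3,7] S\(N\S)   >
      [3,4] "bone" : (S\(N\S))/N
      [4,7] N   >
        [4,6] N/(N/S)   >
          [4,5] "no" : (N/(N/S))/S
          [5,6] "some" : S
        [6,7] "map" : N/S

[0,1] S  lex  "idea"
[1,2] (S/(S\NP))\S  lex  "ate"
[0,2] S/(S\NP)  <  k=1
[2,3] (N\S)\NP  lex  "often"
[3,4] (S\(N\S))/N  lex  "bone"
[4,5] (N/(N/S))/S  lex  "no"
[5,6] S  lex  "some"
[4,6] N/(N/S)  >  k=5
[6,7] N/S  lex  "map"
[4,7] N  >  k=6
[3,7] S\(N\S)  >  k=4
[2,7] S\NP  <B  k=3
[0,7] S  >  k=2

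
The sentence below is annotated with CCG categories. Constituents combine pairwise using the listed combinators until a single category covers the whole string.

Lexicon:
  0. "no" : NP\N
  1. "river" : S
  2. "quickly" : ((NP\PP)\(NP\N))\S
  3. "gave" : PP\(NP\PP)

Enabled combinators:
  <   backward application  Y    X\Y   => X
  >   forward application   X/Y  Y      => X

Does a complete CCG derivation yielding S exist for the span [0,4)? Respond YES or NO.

NO

NP\N S ((NP\PP)\(NP\N))\S PP\(NP\PP)
CKY chart[0,4] = {PP}; S ∉ chart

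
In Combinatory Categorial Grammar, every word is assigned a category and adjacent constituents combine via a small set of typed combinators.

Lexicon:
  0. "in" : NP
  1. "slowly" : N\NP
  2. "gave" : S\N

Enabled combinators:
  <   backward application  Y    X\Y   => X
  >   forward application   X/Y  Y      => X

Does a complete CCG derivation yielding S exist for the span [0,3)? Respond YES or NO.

YES

[0,3] S   <
  [0,2] N   <
    [0,1] "in" : NP
    [1,2] "slowly" : N\NP
  [2,3] "gave" : S\N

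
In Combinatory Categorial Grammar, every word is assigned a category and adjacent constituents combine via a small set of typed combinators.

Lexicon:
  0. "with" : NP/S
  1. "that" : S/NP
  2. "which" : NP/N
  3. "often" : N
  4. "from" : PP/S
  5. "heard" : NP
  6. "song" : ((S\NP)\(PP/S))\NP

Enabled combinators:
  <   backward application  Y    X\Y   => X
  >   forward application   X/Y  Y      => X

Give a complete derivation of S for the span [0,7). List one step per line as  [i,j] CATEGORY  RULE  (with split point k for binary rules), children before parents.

[0,7] S   <
  [0,4] NP   >
    [0,1] "with" : NP/S
    [1,4] S   >
      [1,2] "that" : S/NP
      [2,4] NP   >
        [2,3] "which" : NP/N
        [3,4] "often" : N
  [4,7] S\NP   <
    [4,5] "from" : PP/S
    [5,7] (S\NP)\(PP/S)   <
      [5,6] "heard" : NP
      [6,7] "song" : ((S\NP)\(PP/S))\NP

[0,1] NP/S  lex  "with"
[1,2] S/NP  lex  "that"
[2,3] NP/N  lex  "which"
[3,4] N  lex  "often"
[2,4] NP  >  k=3
[1,4] S  >  k=2
[0,4] NP  >  k=1
[4,5] PP/S  lex  "from"
[5,6] NP  lex  "heard"
[6,7] ((S\NP)\(PP/S))\NP  lex  "song"
[5,7] (S\NP)\(PP/S)  <  k=6
[4,7] S\NP  <  k=5
[0,7] S  <  k=4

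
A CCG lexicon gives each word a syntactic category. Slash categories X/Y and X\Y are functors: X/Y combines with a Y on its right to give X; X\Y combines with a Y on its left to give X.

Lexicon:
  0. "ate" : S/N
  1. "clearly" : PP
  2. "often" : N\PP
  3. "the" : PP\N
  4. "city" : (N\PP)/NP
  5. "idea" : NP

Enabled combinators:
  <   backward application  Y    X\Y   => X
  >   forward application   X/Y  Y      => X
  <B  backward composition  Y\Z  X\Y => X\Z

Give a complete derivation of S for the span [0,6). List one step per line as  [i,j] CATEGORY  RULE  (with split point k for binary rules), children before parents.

[0,1] S/N  lex  "ate"
[1,2] PP  lex  "clearly"
[2,3] N\PP  lex  "often"
[1,3] N  <  k=2
[3,4] PP\N  lex  "the"
[1,4] PP  <  k=3
[4,5] (N\PP)/NP  lex  "city"
[5,6] NP  lex  "idea"
[4,6] N\PP  >  k=5
[1,6] N  <  k=4
[0,6] S  >  k=1

[0,6] S   >
  [0,1] "ate" : S/N
  [1,6] N   <
    [1,4] PP   <
      [1,3] N   <
        [1,2] "clearly" : PP
        [2,3] "often" : N\PP
      [3,4] "the" : PP\N
    [4,6] N\PP   >
      [4,5] "city" : (N\PP)/NP
      [5,6] "idea" : NP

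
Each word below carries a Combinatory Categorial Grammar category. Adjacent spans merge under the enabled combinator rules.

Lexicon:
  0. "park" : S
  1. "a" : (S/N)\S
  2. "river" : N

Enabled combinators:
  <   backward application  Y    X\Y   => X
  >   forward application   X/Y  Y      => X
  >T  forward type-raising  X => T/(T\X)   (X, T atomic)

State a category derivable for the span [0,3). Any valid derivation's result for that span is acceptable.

[0,3] S   >
  [0,2] S/N   <
    [0,1] "park" : S
    [1,2] "a" : (S/N)\S
  [2,3] "river" : N

S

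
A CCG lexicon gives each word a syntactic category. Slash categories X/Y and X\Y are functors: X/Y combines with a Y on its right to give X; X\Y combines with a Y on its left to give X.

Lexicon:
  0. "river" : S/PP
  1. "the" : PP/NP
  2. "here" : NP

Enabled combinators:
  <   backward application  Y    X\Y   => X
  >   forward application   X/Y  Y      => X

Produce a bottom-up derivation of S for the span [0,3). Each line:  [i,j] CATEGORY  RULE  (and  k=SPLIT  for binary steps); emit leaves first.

[0,1] S/PP  lex  "river"
[1,2] PP/NP  lex  "the"
[2,3] NP  lex  "here"
[1,3] PP  >  k=2
[0,3] S  >  k=1

[0,3] S   >
  [0,1] "river" : S/PP
  [1,3] PP   >
    [1,2] "the" : PP/NP
    [2,3] "here" : NP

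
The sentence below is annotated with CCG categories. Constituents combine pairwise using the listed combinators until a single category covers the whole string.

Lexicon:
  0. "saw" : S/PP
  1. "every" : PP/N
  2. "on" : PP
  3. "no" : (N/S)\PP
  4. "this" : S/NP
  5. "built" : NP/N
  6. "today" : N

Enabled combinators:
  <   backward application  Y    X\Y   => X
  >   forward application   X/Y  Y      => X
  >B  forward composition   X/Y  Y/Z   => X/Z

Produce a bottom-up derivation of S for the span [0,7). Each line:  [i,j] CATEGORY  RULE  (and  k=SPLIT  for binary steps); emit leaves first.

[0,7] S   >
  [0,5] S/NP   >B
    [0,2] S/N   >B
      [0,1] "saw" : S/PP
      [1,2] "every" : PP/N
    [2,5] N/NP   >B
      [2,4] N/S   <
        [2,3] "on" : PP
        [3,4] "no" : (N/S)\PP
      [4,5] "this" : S/NP
  [5,7] NP   >
    [5,6] "built" : NP/N
    [6,7] "today" : N

[0,1] S/PP  lex  "saw"
[1,2] PP/N  lex  "every"
[0,2] S/N  >B  k=1
[2,3] PP  lex  "on"
[3,4] (N/S)\PP  lex  "no"
[2,4] N/S  <  k=3
[4,5] S/NP  lex  "this"
[2,5] N/NP  >B  k=4
[0,5] S/NP  >B  k=2
[5,6] NP/N  lex  "built"
[6,7] N  lex  "today"
[5,7] NP  >  k=6
[0,7] S  >  k=5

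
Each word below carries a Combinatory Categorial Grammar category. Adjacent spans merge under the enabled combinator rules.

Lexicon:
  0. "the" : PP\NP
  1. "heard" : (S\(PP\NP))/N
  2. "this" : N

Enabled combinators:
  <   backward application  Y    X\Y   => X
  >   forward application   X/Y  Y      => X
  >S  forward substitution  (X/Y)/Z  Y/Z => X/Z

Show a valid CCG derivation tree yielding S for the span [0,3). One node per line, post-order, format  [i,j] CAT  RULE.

[0,1] PP\NP  lex  "the"
[1,2] (S\(PP\NP))/N  lex  "heard"
[2,3] N  lex  "this"
[1,3] S\(PP\NP)  >  k=2
[0,3] S  <  k=1

[0,3] S   <
  [0,1] "the" : PP\NP
  [1,3] S\(PP\NP)   >
    [1,2] "heard" : (S\(PP\NP))/N
    [2,3] "this" : N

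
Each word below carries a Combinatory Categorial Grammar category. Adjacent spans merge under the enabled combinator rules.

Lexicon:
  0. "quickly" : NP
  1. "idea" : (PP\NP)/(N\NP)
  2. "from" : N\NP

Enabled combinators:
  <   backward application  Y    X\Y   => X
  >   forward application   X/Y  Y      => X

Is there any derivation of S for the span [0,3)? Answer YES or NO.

NP (PP\NP)/(N\NP) N\NP
CKY chart[0,3] = {PP}; S ∉ chart

NO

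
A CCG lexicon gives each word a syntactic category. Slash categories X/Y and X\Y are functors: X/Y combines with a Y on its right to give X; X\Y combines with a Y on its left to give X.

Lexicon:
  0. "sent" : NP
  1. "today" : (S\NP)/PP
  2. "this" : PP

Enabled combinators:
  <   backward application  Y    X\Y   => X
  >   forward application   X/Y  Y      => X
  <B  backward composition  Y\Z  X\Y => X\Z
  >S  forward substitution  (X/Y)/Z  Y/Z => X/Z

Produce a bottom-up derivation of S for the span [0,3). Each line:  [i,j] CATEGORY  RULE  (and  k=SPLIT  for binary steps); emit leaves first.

[0,3] S   <
  [0,1] "sent" : NP
  [1,3] S\NP   >
    [1,2] "today" : (S\NP)/PP
    [2,3] "this" : PP

[0,1] NP  lex  "sent"
[1,2] (S\NP)/PP  lex  "today"
[2,3] PP  lex  "this"
[1,3] S\NP  >  k=2
[0,3] S  <  k=1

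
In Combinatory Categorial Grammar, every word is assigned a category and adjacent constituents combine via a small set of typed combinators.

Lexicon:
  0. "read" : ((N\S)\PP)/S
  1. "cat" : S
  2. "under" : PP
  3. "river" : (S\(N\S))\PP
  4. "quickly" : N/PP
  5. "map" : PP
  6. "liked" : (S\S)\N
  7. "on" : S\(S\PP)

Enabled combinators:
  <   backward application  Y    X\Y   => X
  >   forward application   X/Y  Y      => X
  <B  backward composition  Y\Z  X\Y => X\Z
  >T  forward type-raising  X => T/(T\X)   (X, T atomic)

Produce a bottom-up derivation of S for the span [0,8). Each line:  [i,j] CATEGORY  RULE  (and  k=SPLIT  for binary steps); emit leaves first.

[0,8] S   <
  [0,7] S\PP   <B
    [0,4] S\PP   <B
      [0,2] (N\S)\PP   >
        [0,1] "read" : ((N\S)\PP)/S
        [1,2] "cat" : S
      [2,4] S\(N\S)   <
        [2,3] "under" : PP
        [3,4] "river" : (S\(N\S))\PP
    [4,7] S\S   <
      [4,6] N   >
        [4,5] "quickly" : N/PP
        [5,6] "map" : PP
      [6,7] "liked" : (S\S)\N
  [7,8] "on" : S\(S\PP)

[0,1] ((N\S)\PP)/S  lex  "read"
[1,2] S  lex  "cat"
[0,2] (N\S)\PP  >  k=1
[2,3] PP  lex  "under"
[3,4] (S\(N\S))\PP  lex  "river"
[2,4] S\(N\S)  <  k=3
[0,4] S\PP  <B  k=2
[4,5] N/PP  lex  "quickly"
[5,6] PP  lex  "map"
[4,6] N  >  k=5
[6,7] (S\S)\N  lex  "liked"
[4,7] S\S  <  k=6
[0,7] S\PP  <B  k=4
[7,8] S\(S\PP)  lex  "on"
[0,8] S  <  k=7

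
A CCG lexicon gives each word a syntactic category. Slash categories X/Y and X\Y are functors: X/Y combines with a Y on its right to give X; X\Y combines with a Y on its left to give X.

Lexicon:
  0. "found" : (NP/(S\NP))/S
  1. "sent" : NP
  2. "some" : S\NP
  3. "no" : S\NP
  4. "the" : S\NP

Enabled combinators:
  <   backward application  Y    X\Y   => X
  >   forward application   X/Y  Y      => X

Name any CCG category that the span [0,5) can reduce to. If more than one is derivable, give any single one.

[0,5] S   <
  [0,4] NP   >
    [0,3] NP/(S\NP)   >
      [0,1] "found" : (NP/(S\NP))/S
      [1,3] S   <
        [1,2] "sent" : NP
        [2,3] "some" : S\NP
    [3,4] "no" : S\NP
  [4,5] "the" : S\NP

S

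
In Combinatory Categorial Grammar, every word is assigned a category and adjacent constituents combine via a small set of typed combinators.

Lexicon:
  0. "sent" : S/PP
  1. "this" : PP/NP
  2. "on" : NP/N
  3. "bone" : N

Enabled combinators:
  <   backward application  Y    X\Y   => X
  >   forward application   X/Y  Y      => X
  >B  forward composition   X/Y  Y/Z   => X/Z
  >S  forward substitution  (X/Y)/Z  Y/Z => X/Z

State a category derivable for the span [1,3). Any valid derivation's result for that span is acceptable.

[0,4] S   >
  [0,3] S/N   >B
    [0,1] "sent" : S/PP
    [1,3] PP/N   >B
      [1,2] "this" : PP/NP
      [2,3] "on" : NP/N
  [3,4] "bone" : N

PP/N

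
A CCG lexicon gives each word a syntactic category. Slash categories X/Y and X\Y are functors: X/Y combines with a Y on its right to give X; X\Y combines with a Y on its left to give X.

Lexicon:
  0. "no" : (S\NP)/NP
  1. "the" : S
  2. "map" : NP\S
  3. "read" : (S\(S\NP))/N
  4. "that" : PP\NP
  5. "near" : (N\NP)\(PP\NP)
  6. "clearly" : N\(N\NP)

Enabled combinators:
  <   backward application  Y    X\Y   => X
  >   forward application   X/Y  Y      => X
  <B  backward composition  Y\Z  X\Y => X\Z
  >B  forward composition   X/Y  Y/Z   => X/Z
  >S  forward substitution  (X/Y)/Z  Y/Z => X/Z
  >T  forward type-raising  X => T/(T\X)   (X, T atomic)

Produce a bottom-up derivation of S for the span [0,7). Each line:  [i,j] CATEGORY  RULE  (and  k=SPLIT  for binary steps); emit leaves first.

[0,1] (S\NP)/NP  lex  "no"
[1,2] S  lex  "the"
[2,3] NP\S  lex  "map"
[1,3] NP  <  k=2
[0,3] S\NP  >  k=1
[3,4] (S\(S\NP))/N  lex  "read"
[4,5] PP\NP  lex  "that"
[5,6] (N\NP)\(PP\NP)  lex  "near"
[4,6] N\NP  <  k=5
[6,7] N\(N\NP)  lex  "clearly"
[4,7] N  <  k=6
[3,7] S\(S\NP)  >  k=4
[0,7] S  <  k=3

[0,7] S   <
  [0,3] S\NP   >
    [0,1] "no" : (S\NP)/NP
    [1,3] NP   <
      [1,2] "the" : S
      [2,3] "map" : NP\S
  [3,7] S\(S\NP)   >
    [3,4] "read" : (S\(S\NP))/N
    [4,7] N   <
      [4,6] N\NP   <
        [4,5] "that" : PP\NP
        [5,6] "near" : (N\NP)\(PP\NP)
      [6,7] "clearly" : N\(N\NP)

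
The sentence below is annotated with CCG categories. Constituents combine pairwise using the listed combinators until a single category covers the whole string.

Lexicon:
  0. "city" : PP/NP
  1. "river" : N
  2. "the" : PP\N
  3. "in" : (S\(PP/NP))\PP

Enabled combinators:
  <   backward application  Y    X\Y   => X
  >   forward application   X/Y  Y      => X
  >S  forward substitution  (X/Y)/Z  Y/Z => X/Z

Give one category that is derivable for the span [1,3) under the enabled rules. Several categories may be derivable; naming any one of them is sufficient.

PP

[0,4] S   <
  [0,1] "city" : PP/NP
  [1,4] S\(PP/NP)   <
    [1,3] PP   <
      [1,2] "river" : N
      [2,3] "the" : PP\N
    [3,4] "in" : (S\(PP/NP))\PP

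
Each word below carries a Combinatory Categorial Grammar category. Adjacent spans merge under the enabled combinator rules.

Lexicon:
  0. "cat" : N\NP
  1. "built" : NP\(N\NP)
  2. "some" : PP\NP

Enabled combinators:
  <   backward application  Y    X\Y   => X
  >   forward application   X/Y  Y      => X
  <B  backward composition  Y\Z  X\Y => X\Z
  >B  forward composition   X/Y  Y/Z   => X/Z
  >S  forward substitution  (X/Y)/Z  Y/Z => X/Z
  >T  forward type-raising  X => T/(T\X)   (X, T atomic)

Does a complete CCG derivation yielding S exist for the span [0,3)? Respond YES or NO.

N\NP NP\(N\NP) PP\NP
CKY chart[0,3] = {N/(N\PP), NP/(NP\PP), PP, PP/(PP\PP), S/(S\PP)}; S ∉ chart

NO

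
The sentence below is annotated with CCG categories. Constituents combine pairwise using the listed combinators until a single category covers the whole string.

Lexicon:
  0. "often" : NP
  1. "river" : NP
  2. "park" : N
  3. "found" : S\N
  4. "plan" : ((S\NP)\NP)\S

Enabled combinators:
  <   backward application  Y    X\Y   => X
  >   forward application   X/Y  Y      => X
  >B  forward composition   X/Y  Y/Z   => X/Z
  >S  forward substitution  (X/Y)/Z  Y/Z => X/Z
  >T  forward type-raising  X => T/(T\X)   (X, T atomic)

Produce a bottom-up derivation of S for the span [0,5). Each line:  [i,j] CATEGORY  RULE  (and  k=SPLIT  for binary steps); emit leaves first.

[0,1] NP  lex  "often"
[0,1] S/(S\NP)  >T
[1,2] NP  lex  "river"
[2,3] N  lex  "park"
[2,3] S/(S\N)  >T
[3,4] S\N  lex  "found"
[2,4] S  >  k=3
[4,5] ((S\NP)\NP)\S  lex  "plan"
[2,5] (S\NP)\NP  <  k=4
[1,5] S\NP  <  k=2
[0,5] S  >  k=1

[0,5] S   >
  [0,1] S/(S\NP)   >T
    [0,1] "often" : NP
  [1,5] S\NP   <
    [1,2] "river" : NP
    [2,5] (S\NP)\NP   <
      [2,4] S   >
        [2,3] S/(S\N)   >T
          [2,3] "park" : N
        [3,4] "found" : S\N
      [4,5] "plan" : ((S\NP)\NP)\S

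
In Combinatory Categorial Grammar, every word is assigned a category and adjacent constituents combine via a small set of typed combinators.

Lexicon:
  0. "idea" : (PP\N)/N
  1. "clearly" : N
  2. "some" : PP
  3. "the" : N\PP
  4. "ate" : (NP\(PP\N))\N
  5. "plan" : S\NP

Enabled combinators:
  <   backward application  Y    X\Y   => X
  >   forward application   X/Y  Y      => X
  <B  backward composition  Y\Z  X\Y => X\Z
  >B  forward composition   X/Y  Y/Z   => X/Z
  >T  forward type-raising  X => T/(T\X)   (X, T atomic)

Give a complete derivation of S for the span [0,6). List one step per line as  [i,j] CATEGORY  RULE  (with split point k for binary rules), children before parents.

[0,6] S   <
  [0,5] NP   <
    [0,2] PP\N   >
      [0,1] "idea" : (PP\N)/N
      [1,2] "clearly" : N
    [2,5] NP\(PP\N)   <
      [2,4] N   >
        [2,3] N/(N\PP)   >T
          [2,3] "some" : PP
        [3,4] "the" : N\PP
      [4,5] "ate" : (NP\(PP\N))\N
  [5,6] "plan" : S\NP

[0,1] (PP\N)/N  lex  "idea"
[1,2] N  lex  "clearly"
[0,2] PP\N  >  k=1
[2,3] PP  lex  "some"
[2,3] N/(N\PP)  >T
[3,4] N\PP  lex  "the"
[2,4] N  >  k=3
[4,5] (NP\(PP\N))\N  lex  "ate"
[2,5] NP\(PP\N)  <  k=4
[0,5] NP  <  k=2
[5,6] S\NP  lex  "plan"
[0,6] S  <  k=5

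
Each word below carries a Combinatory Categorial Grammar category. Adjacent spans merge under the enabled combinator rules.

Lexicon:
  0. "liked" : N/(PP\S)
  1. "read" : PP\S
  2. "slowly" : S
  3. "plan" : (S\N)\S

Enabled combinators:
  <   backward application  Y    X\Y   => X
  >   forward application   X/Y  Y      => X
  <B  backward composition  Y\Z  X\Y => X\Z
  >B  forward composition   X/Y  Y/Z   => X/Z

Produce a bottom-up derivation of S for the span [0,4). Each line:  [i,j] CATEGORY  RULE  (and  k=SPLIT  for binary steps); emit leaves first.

[0,1] N/(PP\S)  lex  "liked"
[1,2] PP\S  lex  "read"
[0,2] N  >  k=1
[2,3] S  lex  "slowly"
[3,4] (S\N)\S  lex  "plan"
[2,4] S\N  <  k=3
[0,4] S  <  k=2

[0,4] S   <
  [0,2] N   >
    [0,1] "liked" : N/(PP\S)
    [1,2] "read" : PP\S
  [2,4] S\N   <
    [2,3] "slowly" : S
    [3,4] "plan" : (S\N)\S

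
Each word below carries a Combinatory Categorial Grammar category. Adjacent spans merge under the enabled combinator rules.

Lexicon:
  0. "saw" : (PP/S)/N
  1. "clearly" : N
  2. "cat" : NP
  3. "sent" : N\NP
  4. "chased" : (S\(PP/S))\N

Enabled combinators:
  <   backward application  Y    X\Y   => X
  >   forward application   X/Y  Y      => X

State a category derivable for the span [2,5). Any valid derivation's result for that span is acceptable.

[0,5] S   <
  [0,2] PP/S   >
    [0,1] "saw" : (PP/S)/N
    [1,2] "clearly" : N
  [2,5] S\(PP/S)   <
    [2,4] N   <
      [2,3] "cat" : NP
      [3,4] "sent" : N\NP
    [4,5] "chased" : (S\(PP/S))\N

S\(PP/S)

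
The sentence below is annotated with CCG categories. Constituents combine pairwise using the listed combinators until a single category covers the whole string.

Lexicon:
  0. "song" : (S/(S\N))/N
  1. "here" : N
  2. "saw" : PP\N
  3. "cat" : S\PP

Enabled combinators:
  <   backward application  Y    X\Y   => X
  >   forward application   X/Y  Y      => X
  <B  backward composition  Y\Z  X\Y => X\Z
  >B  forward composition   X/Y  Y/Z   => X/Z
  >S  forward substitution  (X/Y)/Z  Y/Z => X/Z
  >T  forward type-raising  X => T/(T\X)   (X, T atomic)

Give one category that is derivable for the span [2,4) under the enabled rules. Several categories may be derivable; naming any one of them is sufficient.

S\N

[0,4] S   >
  [0,2] S/(S\N)   >
    [0,1] "song" : (S/(S\N))/N
    [1,2] "here" : N
  [2,4] S\N   <B
    [2,3] "saw" : PP\N
    [3,4] "cat" : S\PP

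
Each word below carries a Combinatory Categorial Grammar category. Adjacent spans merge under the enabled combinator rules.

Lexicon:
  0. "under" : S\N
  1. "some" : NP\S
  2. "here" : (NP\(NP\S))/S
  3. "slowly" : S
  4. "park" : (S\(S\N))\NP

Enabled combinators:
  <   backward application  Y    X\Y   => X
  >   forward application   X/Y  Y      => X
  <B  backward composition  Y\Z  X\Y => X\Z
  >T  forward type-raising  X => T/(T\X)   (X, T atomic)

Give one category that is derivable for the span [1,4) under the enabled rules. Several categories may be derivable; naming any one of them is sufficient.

NP

[0,5] S   <
  [0,1] "under" : S\N
  [1,5] S\(S\N)   <
    [1,4] NP   <
      [1,2] "some" : NP\S
      [2,4] NP\(NP\S)   >
        [2,3] "here" : (NP\(NP\S))/S
        [3,4] "slowly" : S
    [4,5] "park" : (S\(S\N))\NP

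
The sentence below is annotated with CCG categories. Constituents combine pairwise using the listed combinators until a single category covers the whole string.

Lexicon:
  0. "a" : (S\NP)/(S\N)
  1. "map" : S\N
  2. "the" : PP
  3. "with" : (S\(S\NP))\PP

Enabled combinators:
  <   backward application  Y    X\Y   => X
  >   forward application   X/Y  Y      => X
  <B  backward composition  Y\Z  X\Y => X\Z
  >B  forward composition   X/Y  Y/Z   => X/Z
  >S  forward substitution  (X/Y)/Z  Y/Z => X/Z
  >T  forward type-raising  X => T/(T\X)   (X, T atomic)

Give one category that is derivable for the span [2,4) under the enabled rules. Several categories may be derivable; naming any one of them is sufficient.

S\(S\NP)

[0,4] S   <
  [0,2] S\NP   >
    [0,1] "a" : (S\NP)/(S\N)
    [1,2] "map" : S\N
  [2,4] S\(S\NP)   <
    [2,3] "the" : PP
    [3,4] "with" : (S\(S\NP))\PP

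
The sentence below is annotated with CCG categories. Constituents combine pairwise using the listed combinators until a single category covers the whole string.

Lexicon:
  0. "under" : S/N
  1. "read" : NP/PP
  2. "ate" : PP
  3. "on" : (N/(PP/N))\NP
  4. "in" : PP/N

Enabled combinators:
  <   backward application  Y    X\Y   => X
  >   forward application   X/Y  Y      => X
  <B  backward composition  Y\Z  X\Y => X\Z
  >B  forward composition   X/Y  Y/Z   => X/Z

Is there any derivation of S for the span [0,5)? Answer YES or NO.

[0,5] S   >
  [0,1] "under" : S/N
  [1,5] N   >
    [1,4] N/(PP/N)   <
      [1,3] NP   >
        [1,2] "read" : NP/PP
        [2,3] "ate" : PP
      [3,4] "on" : (N/(PP/N))\NP
    [4,5] "in" : PP/N

YES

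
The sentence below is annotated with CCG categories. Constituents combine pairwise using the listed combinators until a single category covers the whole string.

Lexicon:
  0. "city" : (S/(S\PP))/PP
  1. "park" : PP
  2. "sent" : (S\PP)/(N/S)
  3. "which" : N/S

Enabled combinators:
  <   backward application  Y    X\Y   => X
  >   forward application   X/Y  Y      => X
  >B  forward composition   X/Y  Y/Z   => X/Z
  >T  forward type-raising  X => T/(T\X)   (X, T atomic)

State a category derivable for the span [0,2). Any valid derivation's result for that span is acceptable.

S/(S\PP)

[0,4] S   >
  [0,2] S/(S\PP)   >
    [0,1] "city" : (S/(S\PP))/PP
    [1,2] "park" : PP
  [2,4] S\PP   >
    [2,3] "sent" : (S\PP)/(N/S)
    [3,4] "which" : N/S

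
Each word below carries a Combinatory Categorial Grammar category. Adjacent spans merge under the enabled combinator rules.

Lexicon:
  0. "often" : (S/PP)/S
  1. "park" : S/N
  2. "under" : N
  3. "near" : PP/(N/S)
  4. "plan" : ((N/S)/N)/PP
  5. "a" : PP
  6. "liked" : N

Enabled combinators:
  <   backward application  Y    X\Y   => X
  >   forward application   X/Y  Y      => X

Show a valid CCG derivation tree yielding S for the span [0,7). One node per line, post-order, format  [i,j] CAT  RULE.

[0,1] (S/PP)/S  lex  "often"
[1,2] S/N  lex  "park"
[2,3] N  lex  "under"
[1,3] S  >  k=2
[0,3] S/PP  >  k=1
[3,4] PP/(N/S)  lex  "near"
[4,5] ((N/S)/N)/PP  lex  "plan"
[5,6] PP  lex  "a"
[4,6] (N/S)/N  >  k=5
[6,7] N  lex  "liked"
[4,7] N/S  >  k=6
[3,7] PP  >  k=4
[0,7] S  >  k=3

[0,7] S   >
  [0,3] S/PP   >
    [0,1] "often" : (S/PP)/S
    [1,3] S   >
      [1,2] "park" : S/N
      [2,3] "under" : N
  [3,7] PP   >
    [3,4] "near" : PP/(N/S)
    [4,7] N/S   >
      [4,6] (N/S)/N   >
        [4,5] "plan" : ((N/S)/N)/PP
        [5,6] "a" : PP
      [6,7] "liked" : N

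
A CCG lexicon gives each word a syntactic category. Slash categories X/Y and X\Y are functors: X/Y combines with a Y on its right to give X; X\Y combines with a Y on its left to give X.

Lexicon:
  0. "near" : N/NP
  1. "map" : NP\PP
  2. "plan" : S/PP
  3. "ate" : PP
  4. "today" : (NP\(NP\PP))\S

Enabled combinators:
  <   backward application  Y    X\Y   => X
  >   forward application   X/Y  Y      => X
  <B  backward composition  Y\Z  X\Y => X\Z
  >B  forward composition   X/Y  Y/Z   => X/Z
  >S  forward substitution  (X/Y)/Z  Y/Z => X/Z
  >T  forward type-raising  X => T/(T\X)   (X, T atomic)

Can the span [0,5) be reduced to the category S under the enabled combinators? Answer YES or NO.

N/NP NP\PP S/PP PP (NP\(NP\PP))\S
CKY chart[0,5] = {N, N/(NP\NP), N/(N\N), NP/(NP\N), PP/(PP\N), S/(S\N)}; S ∉ chart

NO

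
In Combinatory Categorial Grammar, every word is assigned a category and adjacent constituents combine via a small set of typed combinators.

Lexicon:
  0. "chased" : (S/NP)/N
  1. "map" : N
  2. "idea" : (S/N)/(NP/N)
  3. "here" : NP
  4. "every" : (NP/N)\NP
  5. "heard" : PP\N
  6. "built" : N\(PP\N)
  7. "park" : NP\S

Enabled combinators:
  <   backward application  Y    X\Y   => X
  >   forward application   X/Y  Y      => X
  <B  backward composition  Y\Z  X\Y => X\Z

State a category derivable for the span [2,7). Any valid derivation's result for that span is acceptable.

[0,8] S   >
  [0,2] S/NP   >
    [0,1] "chased" : (S/NP)/N
    [1,2] "map" : N
  [2,8] NP   <
    [2,7] S   >
      [2,5] S/N   >
        [2,3] "idea" : (S/N)/(NP/N)
        [3,5] NP/N   <
          [3,4] "here" : NP
          [4,5] "every" : (NP/N)\NP
      [5,7] N   <
        [5,6] "heard" : PP\N
        [6,7] "built" : N\(PP\N)
    [7,8] "park" : NP\S

S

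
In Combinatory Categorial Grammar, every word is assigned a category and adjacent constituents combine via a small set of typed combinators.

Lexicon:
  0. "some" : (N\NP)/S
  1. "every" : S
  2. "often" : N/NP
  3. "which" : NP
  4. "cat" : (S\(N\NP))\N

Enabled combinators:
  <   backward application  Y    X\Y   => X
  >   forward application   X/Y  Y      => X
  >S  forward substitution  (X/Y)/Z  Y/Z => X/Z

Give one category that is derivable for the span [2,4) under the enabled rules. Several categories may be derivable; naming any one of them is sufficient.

N

[0,5] S   <
  [0,2] N\NP   >
    [0,1] "some" : (N\NP)/S
    [1,2] "every" : S
  [2,5] S\(N\NP)   <
    [2,4] N   >
      [2,3] "often" : N/NP
      [3,4] "which" : NP
    [4,5] "cat" : (S\(N\NP))\N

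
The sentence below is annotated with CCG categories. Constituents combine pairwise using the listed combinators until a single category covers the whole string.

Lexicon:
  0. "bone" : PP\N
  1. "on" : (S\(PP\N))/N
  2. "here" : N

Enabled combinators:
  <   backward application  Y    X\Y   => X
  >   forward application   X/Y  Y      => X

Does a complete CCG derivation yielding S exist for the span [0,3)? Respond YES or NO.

YES

[0,3] S   <
  [0,1] "bone" : PP\N
  [1,3] S\(PP\N)   >
    [1,2] "on" : (S\(PP\N))/N
    [2,3] "here" : N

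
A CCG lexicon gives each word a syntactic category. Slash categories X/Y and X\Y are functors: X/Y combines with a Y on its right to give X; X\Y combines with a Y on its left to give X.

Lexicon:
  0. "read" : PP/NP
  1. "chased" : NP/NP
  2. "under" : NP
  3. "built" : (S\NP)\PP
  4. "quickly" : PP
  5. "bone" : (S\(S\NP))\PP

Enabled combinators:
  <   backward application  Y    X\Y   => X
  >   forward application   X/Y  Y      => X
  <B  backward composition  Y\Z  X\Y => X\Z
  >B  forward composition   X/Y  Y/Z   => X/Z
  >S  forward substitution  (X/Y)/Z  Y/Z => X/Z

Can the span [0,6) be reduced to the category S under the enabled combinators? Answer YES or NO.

[0,6] S   <
  [0,4] S\NP   <
    [0,3] PP   >
      [0,2] PP/NP   >B
        [0,1] "read" : PP/NP
        [1,2] "chased" : NP/NP
      [2,3] "under" : NP
    [3,4] "built" : (S\NP)\PP
  [4,6] S\(S\NP)   <
    [4,5] "quickly" : PP
    [5,6] "bone" : (S\(S\NP))\PP

YES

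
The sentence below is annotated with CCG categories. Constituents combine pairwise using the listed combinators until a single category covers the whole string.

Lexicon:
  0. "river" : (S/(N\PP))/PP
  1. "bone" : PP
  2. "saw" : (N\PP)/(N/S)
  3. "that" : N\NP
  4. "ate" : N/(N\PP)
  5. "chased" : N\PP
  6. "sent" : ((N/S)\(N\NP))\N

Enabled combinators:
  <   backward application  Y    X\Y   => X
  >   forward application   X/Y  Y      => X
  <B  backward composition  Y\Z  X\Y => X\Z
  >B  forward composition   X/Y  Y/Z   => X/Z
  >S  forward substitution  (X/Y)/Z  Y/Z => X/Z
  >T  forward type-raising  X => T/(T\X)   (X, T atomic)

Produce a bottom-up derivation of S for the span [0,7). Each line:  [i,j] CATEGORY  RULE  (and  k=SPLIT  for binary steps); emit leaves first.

[0,7] S   >
  [0,2] S/(N\PP)   >
    [0,1] "river" : (S/(N\PP))/PP
    [1,2] "bone" : PP
  [2,7] N\PP   >
    [2,3] "saw" : (N\PP)/(N/S)
    [3,7] N/S   <
      [3,4] "that" : N\NP
      [4,7] (N/S)\(N\NP)   <
        [4,6] N   >
          [4,5] "ate" : N/(N\PP)
          [5,6] "chased" : N\PP
        [6,7] "sent" : ((N/S)\(N\NP))\N

[0,1] (S/(N\PP))/PP  lex  "river"
[1,2] PP  lex  "bone"
[0,2] S/(N\PP)  >  k=1
[2,3] (N\PP)/(N/S)  lex  "saw"
[3,4] N\NP  lex  "that"
[4,5] N/(N\PP)  lex  "ate"
[5,6] N\PP  lex  "chased"
[4,6] N  >  k=5
[6,7] ((N/S)\(N\NP))\N  lex  "sent"
[4,7] (N/S)\(N\NP)  <  k=6
[3,7] N/S  <  k=4
[2,7] N\PP  >  k=3
[0,7] S  >  k=2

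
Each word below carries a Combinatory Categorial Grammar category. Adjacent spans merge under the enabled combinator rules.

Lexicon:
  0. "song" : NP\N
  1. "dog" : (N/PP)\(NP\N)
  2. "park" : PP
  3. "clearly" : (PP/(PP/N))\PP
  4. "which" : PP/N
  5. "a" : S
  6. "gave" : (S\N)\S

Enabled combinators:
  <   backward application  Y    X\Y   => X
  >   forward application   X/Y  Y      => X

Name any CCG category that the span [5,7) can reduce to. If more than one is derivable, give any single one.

[0,7] S   <
  [0,5] N   >
    [0,2] N/PP   <
      [0,1] "song" : NP\N
      [1,2] "dog" : (N/PP)\(NP\N)
    [2,5] PP   >
      [2,4] PP/(PP/N)   <
        [2,3] "park" : PP
        [3,4] "clearly" : (PP/(PP/N))\PP
      [4,5] "which" : PP/N
  [5,7] S\N   <
    [5,6] "a" : S
    [6,7] "gave" : (S\N)\S

S\N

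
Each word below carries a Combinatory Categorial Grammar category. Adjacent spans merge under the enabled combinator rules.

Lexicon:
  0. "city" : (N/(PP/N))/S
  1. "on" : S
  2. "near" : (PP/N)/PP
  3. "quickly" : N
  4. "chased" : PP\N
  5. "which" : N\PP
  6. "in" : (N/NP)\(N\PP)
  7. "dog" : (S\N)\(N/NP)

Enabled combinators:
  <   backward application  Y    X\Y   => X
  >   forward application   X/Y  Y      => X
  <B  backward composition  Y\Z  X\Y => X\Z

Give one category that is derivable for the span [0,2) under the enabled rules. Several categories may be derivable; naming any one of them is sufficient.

N/(PP/N)

[0,8] S   <
  [0,5] N   >
    [0,2] N/(PP/N)   >
      [0,1] "city" : (N/(PP/N))/S
      [1,2] "on" : S
    [2,5] PP/N   >
      [2,3] "near" : (PP/N)/PP
      [3,5] PP   <
        [3,4] "quickly" : N
        [4,5] "chased" : PP\N
  [5,8] S\N   <
    [5,7] N/NP   <
      [5,6] "which" : N\PP
      [6,7] "in" : (N/NP)\(N\PP)
    [7,8] "dog" : (S\N)\(N/NP)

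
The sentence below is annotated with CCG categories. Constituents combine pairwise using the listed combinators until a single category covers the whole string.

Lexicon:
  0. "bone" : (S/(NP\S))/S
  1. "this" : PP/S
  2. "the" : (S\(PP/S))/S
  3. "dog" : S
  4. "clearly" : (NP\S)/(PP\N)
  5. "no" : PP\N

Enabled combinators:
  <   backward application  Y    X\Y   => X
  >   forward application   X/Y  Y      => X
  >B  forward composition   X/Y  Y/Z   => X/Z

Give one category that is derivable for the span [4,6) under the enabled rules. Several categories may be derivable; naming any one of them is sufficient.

NP\S

[0,6] S   >
  [0,4] S/(NP\S)   >
    [0,1] "bone" : (S/(NP\S))/S
    [1,4] S   <
      [1,2] "this" : PP/S
      [2,4] S\(PP/S)   >
        [2,3] "the" : (S\(PP/S))/S
        [3,4] "dog" : S
  [4,6] NP\S   >
    [4,5] "clearly" : (NP\S)/(PP\N)
    [5,6] "no" : PP\N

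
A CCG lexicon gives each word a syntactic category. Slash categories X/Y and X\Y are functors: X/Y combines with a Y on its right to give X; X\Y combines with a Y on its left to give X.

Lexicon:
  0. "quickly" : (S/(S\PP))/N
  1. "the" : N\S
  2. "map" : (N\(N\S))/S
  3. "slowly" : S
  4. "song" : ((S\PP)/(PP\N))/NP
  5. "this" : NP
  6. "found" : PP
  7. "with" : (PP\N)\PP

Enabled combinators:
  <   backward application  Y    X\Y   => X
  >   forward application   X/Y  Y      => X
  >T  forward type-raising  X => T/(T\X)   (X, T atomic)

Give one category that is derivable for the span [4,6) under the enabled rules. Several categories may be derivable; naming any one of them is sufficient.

[0,8] S   >
  [0,4] S/(S\PP)   >
    [0,1] "quickly" : (S/(S\PP))/N
    [1,4] N   <
      [1,2] "the" : N\S
      [2,4] N\(N\S)   >
        [2,3] "map" : (N\(N\S))/S
        [3,4] "slowly" : S
  [4,8] S\PP   >
    [4,6] (S\PP)/(PP\N)   >
      [4,5] "song" : ((S\PP)/(PP\N))/NP
      [5,6] "this" : NP
    [6,8] PP\N   <
      [6,7] "found" : PP
      [7,8] "with" : (PP\N)\PP

(S\PP)/(PP\N)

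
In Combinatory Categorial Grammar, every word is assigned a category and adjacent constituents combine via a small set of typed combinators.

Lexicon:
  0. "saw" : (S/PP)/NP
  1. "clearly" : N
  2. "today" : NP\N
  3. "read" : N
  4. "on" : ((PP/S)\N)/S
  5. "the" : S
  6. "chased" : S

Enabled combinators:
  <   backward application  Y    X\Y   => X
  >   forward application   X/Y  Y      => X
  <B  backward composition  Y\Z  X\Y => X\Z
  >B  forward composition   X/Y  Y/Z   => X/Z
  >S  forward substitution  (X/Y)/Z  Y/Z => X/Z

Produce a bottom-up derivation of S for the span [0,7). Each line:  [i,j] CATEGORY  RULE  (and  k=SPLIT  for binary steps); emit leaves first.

[0,1] (S/PP)/NP  lex  "saw"
[1,2] N  lex  "clearly"
[2,3] NP\N  lex  "today"
[1,3] NP  <  k=2
[0,3] S/PP  >  k=1
[3,4] N  lex  "read"
[4,5] ((PP/S)\N)/S  lex  "on"
[5,6] S  lex  "the"
[4,6] (PP/S)\N  >  k=5
[3,6] PP/S  <  k=4
[6,7] S  lex  "chased"
[3,7] PP  >  k=6
[0,7] S  >  k=3

[0,7] S   >
  [0,3] S/PP   >
    [0,1] "saw" : (S/PP)/NP
    [1,3] NP   <
      [1,2] "clearly" : N
      [2,3] "today" : NP\N
  [3,7] PP   >
    [3,6] PP/S   <
      [3,4] "read" : N
      [4,6] (PP/S)\N   >
        [4,5] "on" : ((PP/S)\N)/S
        [5,6] "the" : S
    [6,7] "chased" : S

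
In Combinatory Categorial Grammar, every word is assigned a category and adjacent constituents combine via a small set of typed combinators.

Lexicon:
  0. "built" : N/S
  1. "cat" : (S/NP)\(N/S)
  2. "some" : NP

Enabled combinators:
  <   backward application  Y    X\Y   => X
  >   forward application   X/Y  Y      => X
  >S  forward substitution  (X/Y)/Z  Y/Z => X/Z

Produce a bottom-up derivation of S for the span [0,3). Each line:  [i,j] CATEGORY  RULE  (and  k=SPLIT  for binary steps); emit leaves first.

[0,3] S   >
  [0,2] S/NP   <
    [0,1] "built" : N/S
    [1,2] "cat" : (S/NP)\(N/S)
  [2,3] "some" : NP

[0,1] N/S  lex  "built"
[1,2] (S/NP)\(N/S)  lex  "cat"
[0,2] S/NP  <  k=1
[2,3] NP  lex  "some"
[0,3] S  >  k=2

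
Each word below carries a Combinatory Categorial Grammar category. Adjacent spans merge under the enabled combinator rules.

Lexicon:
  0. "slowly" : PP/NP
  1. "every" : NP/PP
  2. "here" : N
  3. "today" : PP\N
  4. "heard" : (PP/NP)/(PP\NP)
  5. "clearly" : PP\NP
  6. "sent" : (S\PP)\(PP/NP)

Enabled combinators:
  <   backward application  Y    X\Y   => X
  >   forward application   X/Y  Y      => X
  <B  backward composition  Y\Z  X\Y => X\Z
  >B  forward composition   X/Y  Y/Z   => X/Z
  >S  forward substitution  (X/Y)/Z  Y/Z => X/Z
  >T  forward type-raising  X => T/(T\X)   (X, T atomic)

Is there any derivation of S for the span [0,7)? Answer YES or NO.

YES

[0,7] S   <
  [0,4] PP   >
    [0,1] "slowly" : PP/NP
    [1,4] NP   >
      [1,2] "every" : NP/PP
      [2,4] PP   >
        [2,3] PP/(PP\N)   >T
          [2,3] "here" : N
        [3,4] "today" : PP\N
  [4,7] S\PP   <
    [4,6] PP/NP   >
      [4,5] "heard" : (PP/NP)/(PP\NP)
      [5,6] "clearly" : PP\NP
    [6,7] "sent" : (S\PP)\(PP/NP)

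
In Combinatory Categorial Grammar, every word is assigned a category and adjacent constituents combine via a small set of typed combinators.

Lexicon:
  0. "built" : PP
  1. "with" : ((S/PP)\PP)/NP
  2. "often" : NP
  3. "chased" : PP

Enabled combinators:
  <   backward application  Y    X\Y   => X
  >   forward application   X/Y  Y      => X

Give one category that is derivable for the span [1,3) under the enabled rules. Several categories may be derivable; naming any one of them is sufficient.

[0,4] S   >
  [0,3] S/PP   <
    [0,1] "built" : PP
    [1,3] (S/PP)\PP   >
      [1,2] "with" : ((S/PP)\PP)/NP
      [2,3] "often" : NP
  [3,4] "chased" : PP

(S/PP)\PP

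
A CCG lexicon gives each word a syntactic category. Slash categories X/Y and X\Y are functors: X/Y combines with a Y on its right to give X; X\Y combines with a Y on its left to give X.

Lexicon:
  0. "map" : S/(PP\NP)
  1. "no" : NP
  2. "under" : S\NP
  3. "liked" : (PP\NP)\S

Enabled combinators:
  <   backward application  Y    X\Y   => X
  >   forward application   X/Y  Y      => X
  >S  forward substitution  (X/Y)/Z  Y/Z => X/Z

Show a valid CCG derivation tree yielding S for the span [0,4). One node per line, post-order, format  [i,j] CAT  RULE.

[0,1] S/(PP\NP)  lex  "map"
[1,2] NP  lex  "no"
[2,3] S\NP  lex  "under"
[1,3] S  <  k=2
[3,4] (PP\NP)\S  lex  "liked"
[1,4] PP\NP  <  k=3
[0,4] S  >  k=1

[0,4] S   >
  [0,1] "map" : S/(PP\NP)
  [1,4] PP\NP   <
    [1,3] S   <
      [1,2] "no" : NP
      [2,3] "under" : S\NP
    [3,4] "liked" : (PP\NP)\S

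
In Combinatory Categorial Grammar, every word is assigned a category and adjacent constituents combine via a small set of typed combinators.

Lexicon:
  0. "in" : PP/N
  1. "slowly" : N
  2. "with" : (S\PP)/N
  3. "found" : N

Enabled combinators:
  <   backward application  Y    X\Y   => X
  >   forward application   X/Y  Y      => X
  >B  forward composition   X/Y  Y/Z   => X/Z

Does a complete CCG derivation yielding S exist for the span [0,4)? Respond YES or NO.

[0,4] S   <
  [0,2] PP   >
    [0,1] "in" : PP/N
    [1,2] "slowly" : N
  [2,4] S\PP   >
    [2,3] "with" : (S\PP)/N
    [3,4] "found" : N

YES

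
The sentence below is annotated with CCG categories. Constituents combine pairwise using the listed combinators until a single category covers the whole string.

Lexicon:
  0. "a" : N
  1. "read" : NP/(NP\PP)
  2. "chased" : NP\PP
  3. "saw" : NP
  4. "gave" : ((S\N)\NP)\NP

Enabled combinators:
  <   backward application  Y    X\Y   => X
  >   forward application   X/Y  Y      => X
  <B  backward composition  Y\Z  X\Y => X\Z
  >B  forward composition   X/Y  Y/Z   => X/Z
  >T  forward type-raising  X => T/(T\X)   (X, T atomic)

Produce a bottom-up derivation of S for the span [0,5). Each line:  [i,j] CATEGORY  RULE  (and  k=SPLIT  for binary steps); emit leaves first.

[0,1] N  lex  "a"
[0,1] S/(S\N)  >T
[1,2] NP/(NP\PP)  lex  "read"
[2,3] NP\PP  lex  "chased"
[1,3] NP  >  k=2
[3,4] NP  lex  "saw"
[4,5] ((S\N)\NP)\NP  lex  "gave"
[3,5] (S\N)\NP  <  k=4
[1,5] S\N  <  k=3
[0,5] S  >  k=1

[0,5] S   >
  [0,1] S/(S\N)   >T
    [0,1] "a" : N
  [1,5] S\N   <
    [1,3] NP   >
      [1,2] "read" : NP/(NP\PP)
      [2,3] "chased" : NP\PP
    [3,5] (S\N)\NP   <
      [3,4] "saw" : NP
      [4,5] "gave" : ((S\N)\NP)\NP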